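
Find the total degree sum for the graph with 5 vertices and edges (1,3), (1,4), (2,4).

Step 1: Count edges incident to each vertex:
  deg(1) = 2 (neighbors: 3, 4)
  deg(2) = 1 (neighbors: 4)
  deg(3) = 1 (neighbors: 1)
  deg(4) = 2 (neighbors: 1, 2)
  deg(5) = 0 (neighbors: none)

Step 2: Sum all degrees:
  2 + 1 + 1 + 2 + 0 = 6

Verification: sum of degrees = 2 * |E| = 2 * 3 = 6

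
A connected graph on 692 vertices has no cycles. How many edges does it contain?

A tree on n vertices always has exactly n - 1 edges.
For n = 692: edges = 692 - 1 = 691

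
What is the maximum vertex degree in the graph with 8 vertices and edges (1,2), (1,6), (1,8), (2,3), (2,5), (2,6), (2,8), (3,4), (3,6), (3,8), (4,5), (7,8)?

Step 1: Count edges incident to each vertex:
  deg(1) = 3 (neighbors: 2, 6, 8)
  deg(2) = 5 (neighbors: 1, 3, 5, 6, 8)
  deg(3) = 4 (neighbors: 2, 4, 6, 8)
  deg(4) = 2 (neighbors: 3, 5)
  deg(5) = 2 (neighbors: 2, 4)
  deg(6) = 3 (neighbors: 1, 2, 3)
  deg(7) = 1 (neighbors: 8)
  deg(8) = 4 (neighbors: 1, 2, 3, 7)

Step 2: Find maximum:
  max(3, 5, 4, 2, 2, 3, 1, 4) = 5 (vertex 2)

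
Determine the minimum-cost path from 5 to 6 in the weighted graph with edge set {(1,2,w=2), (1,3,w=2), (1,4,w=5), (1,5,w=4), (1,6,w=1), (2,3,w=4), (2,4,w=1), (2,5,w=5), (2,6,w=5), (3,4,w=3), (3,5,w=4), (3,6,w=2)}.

Step 1: Build adjacency list with weights:
  1: 2(w=2), 3(w=2), 4(w=5), 5(w=4), 6(w=1)
  2: 1(w=2), 3(w=4), 4(w=1), 5(w=5), 6(w=5)
  3: 1(w=2), 2(w=4), 4(w=3), 5(w=4), 6(w=2)
  4: 1(w=5), 2(w=1), 3(w=3)
  5: 1(w=4), 2(w=5), 3(w=4)
  6: 1(w=1), 2(w=5), 3(w=2)

Step 2: Apply Dijkstra's algorithm from vertex 5:
  Visit vertex 5 (distance=0)
    Update dist[1] = 4
    Update dist[2] = 5
    Update dist[3] = 4
  Visit vertex 1 (distance=4)
    Update dist[4] = 9
    Update dist[6] = 5
  Visit vertex 3 (distance=4)
    Update dist[4] = 7
  Visit vertex 2 (distance=5)
    Update dist[4] = 6
  Visit vertex 6 (distance=5)

Step 3: Shortest path: 5 -> 1 -> 6
Total weight: 4 + 1 = 5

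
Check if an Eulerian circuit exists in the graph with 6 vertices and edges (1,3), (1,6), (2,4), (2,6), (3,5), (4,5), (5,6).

Step 1: Find the degree of each vertex:
  deg(1) = 2
  deg(2) = 2
  deg(3) = 2
  deg(4) = 2
  deg(5) = 3
  deg(6) = 3

Step 2: Count vertices with odd degree:
  Odd-degree vertices: 5, 6 (2 total)

Step 3: Apply Euler's theorem:
  - Eulerian circuit exists iff graph is connected and all vertices have even degree
  - Eulerian path exists iff graph is connected and has 0 or 2 odd-degree vertices

Graph is connected with exactly 2 odd-degree vertices (5, 6).
Eulerian path exists (starting and ending at the odd-degree vertices), but no Eulerian circuit.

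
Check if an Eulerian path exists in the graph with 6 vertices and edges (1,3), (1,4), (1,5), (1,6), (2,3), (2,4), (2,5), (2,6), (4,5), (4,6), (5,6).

Step 1: Find the degree of each vertex:
  deg(1) = 4
  deg(2) = 4
  deg(3) = 2
  deg(4) = 4
  deg(5) = 4
  deg(6) = 4

Step 2: Count vertices with odd degree:
  All vertices have even degree (0 odd-degree vertices)

Step 3: Apply Euler's theorem:
  - Eulerian circuit exists iff graph is connected and all vertices have even degree
  - Eulerian path exists iff graph is connected and has 0 or 2 odd-degree vertices

Graph is connected with 0 odd-degree vertices.
Both Eulerian circuit and Eulerian path exist.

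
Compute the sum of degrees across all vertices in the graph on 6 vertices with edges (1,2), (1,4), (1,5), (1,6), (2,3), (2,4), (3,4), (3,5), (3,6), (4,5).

Step 1: Count edges incident to each vertex:
  deg(1) = 4 (neighbors: 2, 4, 5, 6)
  deg(2) = 3 (neighbors: 1, 3, 4)
  deg(3) = 4 (neighbors: 2, 4, 5, 6)
  deg(4) = 4 (neighbors: 1, 2, 3, 5)
  deg(5) = 3 (neighbors: 1, 3, 4)
  deg(6) = 2 (neighbors: 1, 3)

Step 2: Sum all degrees:
  4 + 3 + 4 + 4 + 3 + 2 = 20

Verification: sum of degrees = 2 * |E| = 2 * 10 = 20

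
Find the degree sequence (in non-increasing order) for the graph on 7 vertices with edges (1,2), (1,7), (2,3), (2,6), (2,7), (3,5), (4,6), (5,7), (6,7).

Step 1: Count edges incident to each vertex:
  deg(1) = 2 (neighbors: 2, 7)
  deg(2) = 4 (neighbors: 1, 3, 6, 7)
  deg(3) = 2 (neighbors: 2, 5)
  deg(4) = 1 (neighbors: 6)
  deg(5) = 2 (neighbors: 3, 7)
  deg(6) = 3 (neighbors: 2, 4, 7)
  deg(7) = 4 (neighbors: 1, 2, 5, 6)

Step 2: Sort degrees in non-increasing order:
  Degrees: [2, 4, 2, 1, 2, 3, 4] -> sorted: [4, 4, 3, 2, 2, 2, 1]

Degree sequence: [4, 4, 3, 2, 2, 2, 1]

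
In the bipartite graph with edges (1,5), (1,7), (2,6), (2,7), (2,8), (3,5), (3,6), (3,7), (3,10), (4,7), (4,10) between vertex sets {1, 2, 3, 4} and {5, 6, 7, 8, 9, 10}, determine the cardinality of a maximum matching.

Step 1: List the neighbors of each left vertex:
  1: 5, 7
  2: 6, 7, 8
  3: 5, 6, 7, 10
  4: 7, 10

Step 2: Greedily match left vertices, then look for augmenting paths:
  Match 1 -- 5
  Match 2 -- 6
  Match 3 -- 7
  Match 4 -- 10
  No augmenting path remains.

Step 3: Verify this is maximum:
  Matching size 4 = min(|L|, |R|) = min(4, 6), which is an upper bound, so this matching is maximum.

Maximum matching: {(1,5), (2,6), (3,7), (4,10)}
Size: 4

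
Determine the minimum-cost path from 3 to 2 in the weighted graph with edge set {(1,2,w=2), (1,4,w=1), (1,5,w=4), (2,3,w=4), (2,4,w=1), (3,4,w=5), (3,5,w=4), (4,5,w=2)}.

Step 1: Build adjacency list with weights:
  1: 2(w=2), 4(w=1), 5(w=4)
  2: 1(w=2), 3(w=4), 4(w=1)
  3: 2(w=4), 4(w=5), 5(w=4)
  4: 1(w=1), 2(w=1), 3(w=5), 5(w=2)
  5: 1(w=4), 3(w=4), 4(w=2)

Step 2: Apply Dijkstra's algorithm from vertex 3:
  Visit vertex 3 (distance=0)
    Update dist[2] = 4
    Update dist[4] = 5
    Update dist[5] = 4
  Visit vertex 2 (distance=4)
    Update dist[1] = 6

Step 3: Shortest path: 3 -> 2
Total weight: 4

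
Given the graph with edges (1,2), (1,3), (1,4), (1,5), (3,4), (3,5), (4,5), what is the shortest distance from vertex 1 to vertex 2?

Step 1: Build adjacency list:
  1: 2, 3, 4, 5
  2: 1
  3: 1, 4, 5
  4: 1, 3, 5
  5: 1, 3, 4

Step 2: BFS from vertex 1 to find shortest path to 2:
  vertex 2 reached at distance 1

Step 3: Shortest path: 1 -> 2
Path length: 1 edge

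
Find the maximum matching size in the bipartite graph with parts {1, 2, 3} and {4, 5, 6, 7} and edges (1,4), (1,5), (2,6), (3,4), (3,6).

Step 1: List the neighbors of each left vertex:
  1: 4, 5
  2: 6
  3: 4, 6

Step 2: Greedily match left vertices, then look for augmenting paths:
  Match 1 -- 5
  Match 2 -- 6
  Match 3 -- 4
  No augmenting path remains.

Step 3: Verify this is maximum:
  Matching size 3 = min(|L|, |R|) = min(3, 4), which is an upper bound, so this matching is maximum.

Maximum matching: {(1,5), (2,6), (3,4)}
Size: 3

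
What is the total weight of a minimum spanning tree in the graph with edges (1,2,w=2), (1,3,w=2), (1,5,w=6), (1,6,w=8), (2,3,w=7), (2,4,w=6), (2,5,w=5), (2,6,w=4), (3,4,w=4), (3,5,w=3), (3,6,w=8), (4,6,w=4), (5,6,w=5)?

Apply Kruskal's algorithm (sort edges by weight, add if no cycle):

Sorted edges by weight:
  (1,2) w=2
  (1,3) w=2
  (3,5) w=3
  (2,6) w=4
  (3,4) w=4
  (4,6) w=4
  (2,5) w=5
  (5,6) w=5
  (1,5) w=6
  (2,4) w=6
  (2,3) w=7
  (1,6) w=8
  (3,6) w=8

Add edge (1,2) w=2 -- no cycle. Running total: 2
Add edge (1,3) w=2 -- no cycle. Running total: 4
Add edge (3,5) w=3 -- no cycle. Running total: 7
Add edge (2,6) w=4 -- no cycle. Running total: 11
Add edge (3,4) w=4 -- no cycle. Running total: 15

MST edges: (1,2,w=2), (1,3,w=2), (3,5,w=3), (2,6,w=4), (3,4,w=4)
Total MST weight: 2 + 2 + 3 + 4 + 4 = 15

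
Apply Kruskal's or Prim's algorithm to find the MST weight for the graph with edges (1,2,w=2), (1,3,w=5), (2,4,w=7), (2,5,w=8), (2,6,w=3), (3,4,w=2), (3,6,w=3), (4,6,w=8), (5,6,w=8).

Apply Kruskal's algorithm (sort edges by weight, add if no cycle):

Sorted edges by weight:
  (1,2) w=2
  (3,4) w=2
  (2,6) w=3
  (3,6) w=3
  (1,3) w=5
  (2,4) w=7
  (2,5) w=8
  (4,6) w=8
  (5,6) w=8

Add edge (1,2) w=2 -- no cycle. Running total: 2
Add edge (3,4) w=2 -- no cycle. Running total: 4
Add edge (2,6) w=3 -- no cycle. Running total: 7
Add edge (3,6) w=3 -- no cycle. Running total: 10
Skip edge (1,3) w=5 -- would create cycle
Skip edge (2,4) w=7 -- would create cycle
Add edge (2,5) w=8 -- no cycle. Running total: 18

MST edges: (1,2,w=2), (3,4,w=2), (2,6,w=3), (3,6,w=3), (2,5,w=8)
Total MST weight: 2 + 2 + 3 + 3 + 8 = 18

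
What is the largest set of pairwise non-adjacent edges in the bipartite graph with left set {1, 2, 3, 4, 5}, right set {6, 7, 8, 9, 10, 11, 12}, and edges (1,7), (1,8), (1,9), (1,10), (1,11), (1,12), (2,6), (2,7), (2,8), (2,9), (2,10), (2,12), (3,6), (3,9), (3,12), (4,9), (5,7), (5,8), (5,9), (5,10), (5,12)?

Step 1: List the neighbors of each left vertex:
  1: 7, 8, 9, 10, 11, 12
  2: 6, 7, 8, 9, 10, 12
  3: 6, 9, 12
  4: 9
  5: 7, 8, 9, 10, 12

Step 2: Greedily match left vertices, then look for augmenting paths:
  Match 1 -- 7
  Match 2 -- 6
  Match 3 -- 12
  Match 4 -- 9
  Match 5 -- 8
  No augmenting path remains.

Step 3: Verify this is maximum:
  Matching size 5 = min(|L|, |R|) = min(5, 7), which is an upper bound, so this matching is maximum.

Maximum matching: {(1,7), (2,6), (3,12), (4,9), (5,8)}
Size: 5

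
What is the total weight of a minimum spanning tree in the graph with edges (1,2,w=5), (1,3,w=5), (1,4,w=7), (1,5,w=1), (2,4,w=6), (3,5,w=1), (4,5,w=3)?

Apply Kruskal's algorithm (sort edges by weight, add if no cycle):

Sorted edges by weight:
  (1,5) w=1
  (3,5) w=1
  (4,5) w=3
  (1,2) w=5
  (1,3) w=5
  (2,4) w=6
  (1,4) w=7

Add edge (1,5) w=1 -- no cycle. Running total: 1
Add edge (3,5) w=1 -- no cycle. Running total: 2
Add edge (4,5) w=3 -- no cycle. Running total: 5
Add edge (1,2) w=5 -- no cycle. Running total: 10

MST edges: (1,5,w=1), (3,5,w=1), (4,5,w=3), (1,2,w=5)
Total MST weight: 1 + 1 + 3 + 5 = 10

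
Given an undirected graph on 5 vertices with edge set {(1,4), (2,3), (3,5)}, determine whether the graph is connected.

Step 1: Build adjacency list from edges:
  1: 4
  2: 3
  3: 2, 5
  4: 1
  5: 3

Step 2: Run BFS/DFS from vertex 1:
  Visited: {1, 4}
  Reached 2 of 5 vertices

Step 3: Only 2 of 5 vertices reached. Graph is disconnected.
Connected components: {1, 4}, {2, 3, 5}
Answer: No, the graph is not connected (2 components).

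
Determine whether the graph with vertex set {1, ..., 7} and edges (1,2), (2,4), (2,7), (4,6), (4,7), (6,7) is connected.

Step 1: Build adjacency list from edges:
  1: 2
  2: 1, 4, 7
  3: (none)
  4: 2, 6, 7
  5: (none)
  6: 4, 7
  7: 2, 4, 6

Step 2: Run BFS/DFS from vertex 1:
  Visited: {1, 2, 4, 7, 6}
  Reached 5 of 7 vertices

Step 3: Only 5 of 7 vertices reached. Graph is disconnected.
Connected components: {1, 2, 4, 6, 7}, {3}, {5}
Answer: No, the graph is not connected (3 components).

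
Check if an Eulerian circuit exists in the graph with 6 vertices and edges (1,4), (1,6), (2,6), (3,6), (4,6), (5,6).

Step 1: Find the degree of each vertex:
  deg(1) = 2
  deg(2) = 1
  deg(3) = 1
  deg(4) = 2
  deg(5) = 1
  deg(6) = 5

Step 2: Count vertices with odd degree:
  Odd-degree vertices: 2, 3, 5, 6 (4 total)

Step 3: Apply Euler's theorem:
  - Eulerian circuit exists iff graph is connected and all vertices have even degree
  - Eulerian path exists iff graph is connected and has 0 or 2 odd-degree vertices

Graph has 4 odd-degree vertices (need 0 or 2).
Neither Eulerian path nor Eulerian circuit exists.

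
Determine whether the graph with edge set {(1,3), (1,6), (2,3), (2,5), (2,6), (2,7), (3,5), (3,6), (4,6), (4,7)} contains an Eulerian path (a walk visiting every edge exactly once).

Step 1: Find the degree of each vertex:
  deg(1) = 2
  deg(2) = 4
  deg(3) = 4
  deg(4) = 2
  deg(5) = 2
  deg(6) = 4
  deg(7) = 2

Step 2: Count vertices with odd degree:
  All vertices have even degree (0 odd-degree vertices)

Step 3: Apply Euler's theorem:
  - Eulerian circuit exists iff graph is connected and all vertices have even degree
  - Eulerian path exists iff graph is connected and has 0 or 2 odd-degree vertices

Graph is connected with 0 odd-degree vertices.
Both Eulerian circuit and Eulerian path exist.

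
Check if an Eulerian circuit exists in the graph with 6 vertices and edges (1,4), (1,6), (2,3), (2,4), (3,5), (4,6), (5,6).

Step 1: Find the degree of each vertex:
  deg(1) = 2
  deg(2) = 2
  deg(3) = 2
  deg(4) = 3
  deg(5) = 2
  deg(6) = 3

Step 2: Count vertices with odd degree:
  Odd-degree vertices: 4, 6 (2 total)

Step 3: Apply Euler's theorem:
  - Eulerian circuit exists iff graph is connected and all vertices have even degree
  - Eulerian path exists iff graph is connected and has 0 or 2 odd-degree vertices

Graph is connected with exactly 2 odd-degree vertices (4, 6).
Eulerian path exists (starting and ending at the odd-degree vertices), but no Eulerian circuit.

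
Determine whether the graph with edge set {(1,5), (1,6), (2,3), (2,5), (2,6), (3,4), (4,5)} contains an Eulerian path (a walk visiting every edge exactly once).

Step 1: Find the degree of each vertex:
  deg(1) = 2
  deg(2) = 3
  deg(3) = 2
  deg(4) = 2
  deg(5) = 3
  deg(6) = 2

Step 2: Count vertices with odd degree:
  Odd-degree vertices: 2, 5 (2 total)

Step 3: Apply Euler's theorem:
  - Eulerian circuit exists iff graph is connected and all vertices have even degree
  - Eulerian path exists iff graph is connected and has 0 or 2 odd-degree vertices

Graph is connected with exactly 2 odd-degree vertices (2, 5).
Eulerian path exists (starting and ending at the odd-degree vertices), but no Eulerian circuit.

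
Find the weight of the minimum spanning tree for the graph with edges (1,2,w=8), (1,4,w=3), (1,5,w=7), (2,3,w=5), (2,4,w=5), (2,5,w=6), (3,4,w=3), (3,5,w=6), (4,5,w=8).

Apply Kruskal's algorithm (sort edges by weight, add if no cycle):

Sorted edges by weight:
  (1,4) w=3
  (3,4) w=3
  (2,3) w=5
  (2,4) w=5
  (2,5) w=6
  (3,5) w=6
  (1,5) w=7
  (1,2) w=8
  (4,5) w=8

Add edge (1,4) w=3 -- no cycle. Running total: 3
Add edge (3,4) w=3 -- no cycle. Running total: 6
Add edge (2,3) w=5 -- no cycle. Running total: 11
Skip edge (2,4) w=5 -- would create cycle
Add edge (2,5) w=6 -- no cycle. Running total: 17

MST edges: (1,4,w=3), (3,4,w=3), (2,3,w=5), (2,5,w=6)
Total MST weight: 3 + 3 + 5 + 6 = 17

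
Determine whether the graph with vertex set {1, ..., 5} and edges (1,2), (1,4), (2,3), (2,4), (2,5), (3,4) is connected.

Step 1: Build adjacency list from edges:
  1: 2, 4
  2: 1, 3, 4, 5
  3: 2, 4
  4: 1, 2, 3
  5: 2

Step 2: Run BFS/DFS from vertex 1:
  Visited: {1, 2, 4, 3, 5}
  Reached 5 of 5 vertices

Step 3: All 5 vertices reached from vertex 1, so the graph is connected.
Answer: Yes, the graph is connected.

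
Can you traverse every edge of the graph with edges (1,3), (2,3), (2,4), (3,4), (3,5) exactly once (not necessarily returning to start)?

Step 1: Find the degree of each vertex:
  deg(1) = 1
  deg(2) = 2
  deg(3) = 4
  deg(4) = 2
  deg(5) = 1

Step 2: Count vertices with odd degree:
  Odd-degree vertices: 1, 5 (2 total)

Step 3: Apply Euler's theorem:
  - Eulerian circuit exists iff graph is connected and all vertices have even degree
  - Eulerian path exists iff graph is connected and has 0 or 2 odd-degree vertices

Graph is connected with exactly 2 odd-degree vertices (1, 5).
Eulerian path exists (starting and ending at the odd-degree vertices), but no Eulerian circuit.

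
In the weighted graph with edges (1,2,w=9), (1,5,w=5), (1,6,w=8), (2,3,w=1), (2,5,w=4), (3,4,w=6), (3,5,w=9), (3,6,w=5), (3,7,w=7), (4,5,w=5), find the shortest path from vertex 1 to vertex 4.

Step 1: Build adjacency list with weights:
  1: 2(w=9), 5(w=5), 6(w=8)
  2: 1(w=9), 3(w=1), 5(w=4)
  3: 2(w=1), 4(w=6), 5(w=9), 6(w=5), 7(w=7)
  4: 3(w=6), 5(w=5)
  5: 1(w=5), 2(w=4), 3(w=9), 4(w=5)
  6: 1(w=8), 3(w=5)
  7: 3(w=7)

Step 2: Apply Dijkstra's algorithm from vertex 1:
  Visit vertex 1 (distance=0)
    Update dist[2] = 9
    Update dist[5] = 5
    Update dist[6] = 8
  Visit vertex 5 (distance=5)
    Update dist[3] = 14
    Update dist[4] = 10
  Visit vertex 6 (distance=8)
    Update dist[3] = 13
  Visit vertex 2 (distance=9)
    Update dist[3] = 10
  Visit vertex 3 (distance=10)
    Update dist[7] = 17
  Visit vertex 4 (distance=10)

Step 3: Shortest path: 1 -> 5 -> 4
Total weight: 5 + 5 = 10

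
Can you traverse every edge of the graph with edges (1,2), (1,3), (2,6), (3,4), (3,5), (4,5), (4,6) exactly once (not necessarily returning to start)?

Step 1: Find the degree of each vertex:
  deg(1) = 2
  deg(2) = 2
  deg(3) = 3
  deg(4) = 3
  deg(5) = 2
  deg(6) = 2

Step 2: Count vertices with odd degree:
  Odd-degree vertices: 3, 4 (2 total)

Step 3: Apply Euler's theorem:
  - Eulerian circuit exists iff graph is connected and all vertices have even degree
  - Eulerian path exists iff graph is connected and has 0 or 2 odd-degree vertices

Graph is connected with exactly 2 odd-degree vertices (3, 4).
Eulerian path exists (starting and ending at the odd-degree vertices), but no Eulerian circuit.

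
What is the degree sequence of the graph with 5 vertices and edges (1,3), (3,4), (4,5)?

Step 1: Count edges incident to each vertex:
  deg(1) = 1 (neighbors: 3)
  deg(2) = 0 (neighbors: none)
  deg(3) = 2 (neighbors: 1, 4)
  deg(4) = 2 (neighbors: 3, 5)
  deg(5) = 1 (neighbors: 4)

Step 2: Sort degrees in non-increasing order:
  Degrees: [1, 0, 2, 2, 1] -> sorted: [2, 2, 1, 1, 0]

Degree sequence: [2, 2, 1, 1, 0]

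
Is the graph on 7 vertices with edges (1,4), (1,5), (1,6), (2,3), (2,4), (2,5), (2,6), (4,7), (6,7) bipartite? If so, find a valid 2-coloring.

Step 1: Attempt 2-coloring using BFS:
  Start at vertex 1, assign color 0
  Color vertex 4 with color 1 (neighbor of 1)
  Color vertex 5 with color 1 (neighbor of 1)
  Color vertex 6 with color 1 (neighbor of 1)
  Color vertex 2 with color 0 (neighbor of 4)
  Color vertex 7 with color 0 (neighbor of 4)
  Color vertex 3 with color 1 (neighbor of 2)

Step 2: 2-coloring succeeded. No conflicts found.
  Set A (color 0): {1, 2, 7}
  Set B (color 1): {3, 4, 5, 6}

The graph is bipartite with partition {1, 2, 7}, {3, 4, 5, 6}.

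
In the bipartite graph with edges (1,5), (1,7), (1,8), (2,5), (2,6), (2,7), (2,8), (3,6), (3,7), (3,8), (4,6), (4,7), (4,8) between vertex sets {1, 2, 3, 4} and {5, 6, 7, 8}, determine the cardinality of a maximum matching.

Step 1: List the neighbors of each left vertex:
  1: 5, 7, 8
  2: 5, 6, 7, 8
  3: 6, 7, 8
  4: 6, 7, 8

Step 2: Greedily match left vertices, then look for augmenting paths:
  Match 1 -- 5
  Match 2 -- 6
  Match 3 -- 7
  Match 4 -- 8
  No augmenting path remains.

Step 3: Verify this is maximum:
  Matching size 4 = min(|L|, |R|) = min(4, 4), which is an upper bound, so this matching is maximum.

Maximum matching: {(1,5), (2,6), (3,7), (4,8)}
Size: 4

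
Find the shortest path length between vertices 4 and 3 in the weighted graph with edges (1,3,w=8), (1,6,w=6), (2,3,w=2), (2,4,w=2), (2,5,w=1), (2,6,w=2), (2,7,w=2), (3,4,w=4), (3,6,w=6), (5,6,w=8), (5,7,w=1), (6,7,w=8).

Step 1: Build adjacency list with weights:
  1: 3(w=8), 6(w=6)
  2: 3(w=2), 4(w=2), 5(w=1), 6(w=2), 7(w=2)
  3: 1(w=8), 2(w=2), 4(w=4), 6(w=6)
  4: 2(w=2), 3(w=4)
  5: 2(w=1), 6(w=8), 7(w=1)
  6: 1(w=6), 2(w=2), 3(w=6), 5(w=8), 7(w=8)
  7: 2(w=2), 5(w=1), 6(w=8)

Step 2: Apply Dijkstra's algorithm from vertex 4:
  Visit vertex 4 (distance=0)
    Update dist[2] = 2
    Update dist[3] = 4
  Visit vertex 2 (distance=2)
    Update dist[5] = 3
    Update dist[6] = 4
    Update dist[7] = 4
  Visit vertex 5 (distance=3)
  Visit vertex 3 (distance=4)
    Update dist[1] = 12

Step 3: Shortest path: 4 -> 3
Total weight: 4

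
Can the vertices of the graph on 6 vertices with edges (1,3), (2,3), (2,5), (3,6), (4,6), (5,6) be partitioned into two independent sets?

Step 1: Attempt 2-coloring using BFS:
  Start at vertex 1, assign color 0
  Color vertex 3 with color 1 (neighbor of 1)
  Color vertex 2 with color 0 (neighbor of 3)
  Color vertex 6 with color 0 (neighbor of 3)
  Color vertex 5 with color 1 (neighbor of 2)
  Color vertex 4 with color 1 (neighbor of 6)

Step 2: 2-coloring succeeded. No conflicts found.
  Set A (color 0): {1, 2, 6}
  Set B (color 1): {3, 4, 5}

The graph is bipartite with partition {1, 2, 6}, {3, 4, 5}.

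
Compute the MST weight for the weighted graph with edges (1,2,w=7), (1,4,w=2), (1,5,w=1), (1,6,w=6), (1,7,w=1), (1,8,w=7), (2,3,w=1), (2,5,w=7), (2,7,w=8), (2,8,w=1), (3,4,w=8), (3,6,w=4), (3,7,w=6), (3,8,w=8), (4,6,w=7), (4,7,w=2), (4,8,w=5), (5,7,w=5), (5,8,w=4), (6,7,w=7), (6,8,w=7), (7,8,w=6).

Apply Kruskal's algorithm (sort edges by weight, add if no cycle):

Sorted edges by weight:
  (1,7) w=1
  (1,5) w=1
  (2,8) w=1
  (2,3) w=1
  (1,4) w=2
  (4,7) w=2
  (3,6) w=4
  (5,8) w=4
  (4,8) w=5
  (5,7) w=5
  (1,6) w=6
  (3,7) w=6
  (7,8) w=6
  (1,2) w=7
  (1,8) w=7
  (2,5) w=7
  (4,6) w=7
  (6,8) w=7
  (6,7) w=7
  (2,7) w=8
  (3,4) w=8
  (3,8) w=8

Add edge (1,7) w=1 -- no cycle. Running total: 1
Add edge (1,5) w=1 -- no cycle. Running total: 2
Add edge (2,8) w=1 -- no cycle. Running total: 3
Add edge (2,3) w=1 -- no cycle. Running total: 4
Add edge (1,4) w=2 -- no cycle. Running total: 6
Skip edge (4,7) w=2 -- would create cycle
Add edge (3,6) w=4 -- no cycle. Running total: 10
Add edge (5,8) w=4 -- no cycle. Running total: 14

MST edges: (1,7,w=1), (1,5,w=1), (2,8,w=1), (2,3,w=1), (1,4,w=2), (3,6,w=4), (5,8,w=4)
Total MST weight: 1 + 1 + 1 + 1 + 2 + 4 + 4 = 14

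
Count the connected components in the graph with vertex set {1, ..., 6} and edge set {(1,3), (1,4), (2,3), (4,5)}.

Step 1: Build adjacency list from edges:
  1: 3, 4
  2: 3
  3: 1, 2
  4: 1, 5
  5: 4
  6: (none)

Step 2: Run BFS/DFS from vertex 1:
  Visited: {1, 3, 4, 2, 5}
  Reached 5 of 6 vertices

Step 3: Only 5 of 6 vertices reached. Graph is disconnected.
Connected components: {1, 2, 3, 4, 5}, {6}
Number of connected components: 2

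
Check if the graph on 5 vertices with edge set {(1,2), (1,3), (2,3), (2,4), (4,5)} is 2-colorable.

Step 1: Attempt 2-coloring using BFS:
  Start at vertex 1, assign color 0
  Color vertex 2 with color 1 (neighbor of 1)
  Color vertex 3 with color 1 (neighbor of 1)

Step 2: Conflict found! Vertices 2 and 3 are adjacent but have the same color.
This means the graph contains an odd cycle.

The graph is NOT bipartite.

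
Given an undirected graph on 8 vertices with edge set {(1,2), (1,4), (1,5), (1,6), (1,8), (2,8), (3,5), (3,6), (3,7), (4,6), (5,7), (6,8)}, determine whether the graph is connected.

Step 1: Build adjacency list from edges:
  1: 2, 4, 5, 6, 8
  2: 1, 8
  3: 5, 6, 7
  4: 1, 6
  5: 1, 3, 7
  6: 1, 3, 4, 8
  7: 3, 5
  8: 1, 2, 6

Step 2: Run BFS/DFS from vertex 1:
  Visited: {1, 2, 4, 5, 6, 8, 3, 7}
  Reached 8 of 8 vertices

Step 3: All 8 vertices reached from vertex 1, so the graph is connected.
Answer: Yes, the graph is connected.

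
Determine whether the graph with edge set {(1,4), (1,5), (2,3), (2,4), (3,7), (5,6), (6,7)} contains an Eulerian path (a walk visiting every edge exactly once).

Step 1: Find the degree of each vertex:
  deg(1) = 2
  deg(2) = 2
  deg(3) = 2
  deg(4) = 2
  deg(5) = 2
  deg(6) = 2
  deg(7) = 2

Step 2: Count vertices with odd degree:
  All vertices have even degree (0 odd-degree vertices)

Step 3: Apply Euler's theorem:
  - Eulerian circuit exists iff graph is connected and all vertices have even degree
  - Eulerian path exists iff graph is connected and has 0 or 2 odd-degree vertices

Graph is connected with 0 odd-degree vertices.
Both Eulerian circuit and Eulerian path exist.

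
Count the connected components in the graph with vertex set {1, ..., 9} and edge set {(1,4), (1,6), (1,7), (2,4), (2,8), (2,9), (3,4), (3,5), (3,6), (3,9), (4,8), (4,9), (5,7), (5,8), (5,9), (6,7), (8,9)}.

Step 1: Build adjacency list from edges:
  1: 4, 6, 7
  2: 4, 8, 9
  3: 4, 5, 6, 9
  4: 1, 2, 3, 8, 9
  5: 3, 7, 8, 9
  6: 1, 3, 7
  7: 1, 5, 6
  8: 2, 4, 5, 9
  9: 2, 3, 4, 5, 8

Step 2: Run BFS/DFS from vertex 1:
  Visited: {1, 4, 6, 7, 2, 3, 8, 9, 5}
  Reached 9 of 9 vertices

Step 3: All 9 vertices reached from vertex 1, so the graph is connected.
Number of connected components: 1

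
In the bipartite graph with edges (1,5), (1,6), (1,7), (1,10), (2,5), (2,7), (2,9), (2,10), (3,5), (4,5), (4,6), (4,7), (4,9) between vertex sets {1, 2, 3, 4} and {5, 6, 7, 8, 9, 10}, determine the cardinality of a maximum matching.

Step 1: List the neighbors of each left vertex:
  1: 5, 6, 7, 10
  2: 5, 7, 9, 10
  3: 5
  4: 5, 6, 7, 9

Step 2: Greedily match left vertices, then look for augmenting paths:
  Match 1 -- 10
  Match 2 -- 7
  Match 3 -- 5
  Match 4 -- 6
  No augmenting path remains.

Step 3: Verify this is maximum:
  Matching size 4 = min(|L|, |R|) = min(4, 6), which is an upper bound, so this matching is maximum.

Maximum matching: {(1,10), (2,7), (3,5), (4,6)}
Size: 4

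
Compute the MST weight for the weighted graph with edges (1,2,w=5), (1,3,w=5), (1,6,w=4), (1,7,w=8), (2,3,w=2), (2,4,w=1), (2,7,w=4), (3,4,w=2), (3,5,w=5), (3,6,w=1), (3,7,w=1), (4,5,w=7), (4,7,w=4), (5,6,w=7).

Apply Kruskal's algorithm (sort edges by weight, add if no cycle):

Sorted edges by weight:
  (2,4) w=1
  (3,6) w=1
  (3,7) w=1
  (2,3) w=2
  (3,4) w=2
  (1,6) w=4
  (2,7) w=4
  (4,7) w=4
  (1,2) w=5
  (1,3) w=5
  (3,5) w=5
  (4,5) w=7
  (5,6) w=7
  (1,7) w=8

Add edge (2,4) w=1 -- no cycle. Running total: 1
Add edge (3,6) w=1 -- no cycle. Running total: 2
Add edge (3,7) w=1 -- no cycle. Running total: 3
Add edge (2,3) w=2 -- no cycle. Running total: 5
Skip edge (3,4) w=2 -- would create cycle
Add edge (1,6) w=4 -- no cycle. Running total: 9
Skip edge (2,7) w=4 -- would create cycle
Skip edge (4,7) w=4 -- would create cycle
Skip edge (1,2) w=5 -- would create cycle
Skip edge (1,3) w=5 -- would create cycle
Add edge (3,5) w=5 -- no cycle. Running total: 14

MST edges: (2,4,w=1), (3,6,w=1), (3,7,w=1), (2,3,w=2), (1,6,w=4), (3,5,w=5)
Total MST weight: 1 + 1 + 1 + 2 + 4 + 5 = 14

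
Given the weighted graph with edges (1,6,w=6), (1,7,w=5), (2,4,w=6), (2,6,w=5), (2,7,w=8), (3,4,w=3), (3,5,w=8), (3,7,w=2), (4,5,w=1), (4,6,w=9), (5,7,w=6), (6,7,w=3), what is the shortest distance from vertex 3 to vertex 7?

Step 1: Build adjacency list with weights:
  1: 6(w=6), 7(w=5)
  2: 4(w=6), 6(w=5), 7(w=8)
  3: 4(w=3), 5(w=8), 7(w=2)
  4: 2(w=6), 3(w=3), 5(w=1), 6(w=9)
  5: 3(w=8), 4(w=1), 7(w=6)
  6: 1(w=6), 2(w=5), 4(w=9), 7(w=3)
  7: 1(w=5), 2(w=8), 3(w=2), 5(w=6), 6(w=3)

Step 2: Apply Dijkstra's algorithm from vertex 3:
  Visit vertex 3 (distance=0)
    Update dist[4] = 3
    Update dist[5] = 8
    Update dist[7] = 2
  Visit vertex 7 (distance=2)
    Update dist[1] = 7
    Update dist[2] = 10
    Update dist[6] = 5

Step 3: Shortest path: 3 -> 7
Total weight: 2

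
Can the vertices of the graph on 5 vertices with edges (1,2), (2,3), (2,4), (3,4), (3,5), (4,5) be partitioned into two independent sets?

Step 1: Attempt 2-coloring using BFS:
  Start at vertex 1, assign color 0
  Color vertex 2 with color 1 (neighbor of 1)
  Color vertex 3 with color 0 (neighbor of 2)
  Color vertex 4 with color 0 (neighbor of 2)

Step 2: Conflict found! Vertices 3 and 4 are adjacent but have the same color.
This means the graph contains an odd cycle.

The graph is NOT bipartite.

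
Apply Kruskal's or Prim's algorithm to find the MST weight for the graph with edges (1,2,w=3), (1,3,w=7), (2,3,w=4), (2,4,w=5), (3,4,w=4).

Apply Kruskal's algorithm (sort edges by weight, add if no cycle):

Sorted edges by weight:
  (1,2) w=3
  (2,3) w=4
  (3,4) w=4
  (2,4) w=5
  (1,3) w=7

Add edge (1,2) w=3 -- no cycle. Running total: 3
Add edge (2,3) w=4 -- no cycle. Running total: 7
Add edge (3,4) w=4 -- no cycle. Running total: 11

MST edges: (1,2,w=3), (2,3,w=4), (3,4,w=4)
Total MST weight: 3 + 4 + 4 = 11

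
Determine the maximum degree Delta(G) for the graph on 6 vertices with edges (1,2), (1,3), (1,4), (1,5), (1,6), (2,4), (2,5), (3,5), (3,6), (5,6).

Step 1: Count edges incident to each vertex:
  deg(1) = 5 (neighbors: 2, 3, 4, 5, 6)
  deg(2) = 3 (neighbors: 1, 4, 5)
  deg(3) = 3 (neighbors: 1, 5, 6)
  deg(4) = 2 (neighbors: 1, 2)
  deg(5) = 4 (neighbors: 1, 2, 3, 6)
  deg(6) = 3 (neighbors: 1, 3, 5)

Step 2: Find maximum:
  max(5, 3, 3, 2, 4, 3) = 5 (vertex 1)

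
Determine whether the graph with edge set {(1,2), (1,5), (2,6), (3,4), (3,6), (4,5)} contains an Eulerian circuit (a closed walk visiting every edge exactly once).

Step 1: Find the degree of each vertex:
  deg(1) = 2
  deg(2) = 2
  deg(3) = 2
  deg(4) = 2
  deg(5) = 2
  deg(6) = 2

Step 2: Count vertices with odd degree:
  All vertices have even degree (0 odd-degree vertices)

Step 3: Apply Euler's theorem:
  - Eulerian circuit exists iff graph is connected and all vertices have even degree
  - Eulerian path exists iff graph is connected and has 0 or 2 odd-degree vertices

Graph is connected with 0 odd-degree vertices.
Both Eulerian circuit and Eulerian path exist.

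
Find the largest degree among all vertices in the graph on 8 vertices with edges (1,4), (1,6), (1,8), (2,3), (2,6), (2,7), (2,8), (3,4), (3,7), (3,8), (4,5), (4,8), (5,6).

Step 1: Count edges incident to each vertex:
  deg(1) = 3 (neighbors: 4, 6, 8)
  deg(2) = 4 (neighbors: 3, 6, 7, 8)
  deg(3) = 4 (neighbors: 2, 4, 7, 8)
  deg(4) = 4 (neighbors: 1, 3, 5, 8)
  deg(5) = 2 (neighbors: 4, 6)
  deg(6) = 3 (neighbors: 1, 2, 5)
  deg(7) = 2 (neighbors: 2, 3)
  deg(8) = 4 (neighbors: 1, 2, 3, 4)

Step 2: Find maximum:
  max(3, 4, 4, 4, 2, 3, 2, 4) = 4 (vertex 2)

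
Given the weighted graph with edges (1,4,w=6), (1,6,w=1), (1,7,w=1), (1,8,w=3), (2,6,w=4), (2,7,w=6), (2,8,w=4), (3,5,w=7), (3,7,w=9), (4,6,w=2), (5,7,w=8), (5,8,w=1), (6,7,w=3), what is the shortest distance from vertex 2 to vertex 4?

Step 1: Build adjacency list with weights:
  1: 4(w=6), 6(w=1), 7(w=1), 8(w=3)
  2: 6(w=4), 7(w=6), 8(w=4)
  3: 5(w=7), 7(w=9)
  4: 1(w=6), 6(w=2)
  5: 3(w=7), 7(w=8), 8(w=1)
  6: 1(w=1), 2(w=4), 4(w=2), 7(w=3)
  7: 1(w=1), 2(w=6), 3(w=9), 5(w=8), 6(w=3)
  8: 1(w=3), 2(w=4), 5(w=1)

Step 2: Apply Dijkstra's algorithm from vertex 2:
  Visit vertex 2 (distance=0)
    Update dist[6] = 4
    Update dist[7] = 6
    Update dist[8] = 4
  Visit vertex 6 (distance=4)
    Update dist[1] = 5
    Update dist[4] = 6
  Visit vertex 8 (distance=4)
    Update dist[5] = 5
  Visit vertex 1 (distance=5)
  Visit vertex 5 (distance=5)
    Update dist[3] = 12
  Visit vertex 4 (distance=6)

Step 3: Shortest path: 2 -> 6 -> 4
Total weight: 4 + 2 = 6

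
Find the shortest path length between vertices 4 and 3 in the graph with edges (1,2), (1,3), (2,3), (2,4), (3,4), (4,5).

Step 1: Build adjacency list:
  1: 2, 3
  2: 1, 3, 4
  3: 1, 2, 4
  4: 2, 3, 5
  5: 4

Step 2: BFS from vertex 4 to find shortest path to 3:
  vertex 2 reached at distance 1
  vertex 3 reached at distance 1

Step 3: Shortest path: 4 -> 3
Path length: 1 edge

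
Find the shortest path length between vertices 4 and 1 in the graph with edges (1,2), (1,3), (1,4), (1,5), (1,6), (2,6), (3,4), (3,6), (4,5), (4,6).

Step 1: Build adjacency list:
  1: 2, 3, 4, 5, 6
  2: 1, 6
  3: 1, 4, 6
  4: 1, 3, 5, 6
  5: 1, 4
  6: 1, 2, 3, 4

Step 2: BFS from vertex 4 to find shortest path to 1:
  vertex 1 reached at distance 1

Step 3: Shortest path: 4 -> 1
Path length: 1 edge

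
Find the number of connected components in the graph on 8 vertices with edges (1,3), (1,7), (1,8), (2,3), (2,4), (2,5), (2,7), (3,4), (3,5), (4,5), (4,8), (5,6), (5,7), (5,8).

Step 1: Build adjacency list from edges:
  1: 3, 7, 8
  2: 3, 4, 5, 7
  3: 1, 2, 4, 5
  4: 2, 3, 5, 8
  5: 2, 3, 4, 6, 7, 8
  6: 5
  7: 1, 2, 5
  8: 1, 4, 5

Step 2: Run BFS/DFS from vertex 1:
  Visited: {1, 3, 7, 8, 2, 4, 5, 6}
  Reached 8 of 8 vertices

Step 3: All 8 vertices reached from vertex 1, so the graph is connected.
Number of connected components: 1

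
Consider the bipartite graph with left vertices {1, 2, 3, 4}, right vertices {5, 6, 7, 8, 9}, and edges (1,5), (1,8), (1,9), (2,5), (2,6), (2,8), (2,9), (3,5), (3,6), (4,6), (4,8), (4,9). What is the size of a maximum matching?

Step 1: List the neighbors of each left vertex:
  1: 5, 8, 9
  2: 5, 6, 8, 9
  3: 5, 6
  4: 6, 8, 9

Step 2: Greedily match left vertices, then look for augmenting paths:
  Match 1 -- 9
  Match 2 -- 6
  Match 3 -- 5
  Match 4 -- 8
  No augmenting path remains.

Step 3: Verify this is maximum:
  Matching size 4 = min(|L|, |R|) = min(4, 5), which is an upper bound, so this matching is maximum.

Maximum matching: {(1,9), (2,6), (3,5), (4,8)}
Size: 4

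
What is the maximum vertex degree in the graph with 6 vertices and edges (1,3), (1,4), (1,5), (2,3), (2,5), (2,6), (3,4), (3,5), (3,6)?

Step 1: Count edges incident to each vertex:
  deg(1) = 3 (neighbors: 3, 4, 5)
  deg(2) = 3 (neighbors: 3, 5, 6)
  deg(3) = 5 (neighbors: 1, 2, 4, 5, 6)
  deg(4) = 2 (neighbors: 1, 3)
  deg(5) = 3 (neighbors: 1, 2, 3)
  deg(6) = 2 (neighbors: 2, 3)

Step 2: Find maximum:
  max(3, 3, 5, 2, 3, 2) = 5 (vertex 3)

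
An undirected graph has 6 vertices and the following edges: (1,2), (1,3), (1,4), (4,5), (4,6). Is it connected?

Step 1: Build adjacency list from edges:
  1: 2, 3, 4
  2: 1
  3: 1
  4: 1, 5, 6
  5: 4
  6: 4

Step 2: Run BFS/DFS from vertex 1:
  Visited: {1, 2, 3, 4, 5, 6}
  Reached 6 of 6 vertices

Step 3: All 6 vertices reached from vertex 1, so the graph is connected.
Answer: Yes, the graph is connected.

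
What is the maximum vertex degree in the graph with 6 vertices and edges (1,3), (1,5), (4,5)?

Step 1: Count edges incident to each vertex:
  deg(1) = 2 (neighbors: 3, 5)
  deg(2) = 0 (neighbors: none)
  deg(3) = 1 (neighbors: 1)
  deg(4) = 1 (neighbors: 5)
  deg(5) = 2 (neighbors: 1, 4)
  deg(6) = 0 (neighbors: none)

Step 2: Find maximum:
  max(2, 0, 1, 1, 2, 0) = 2 (vertex 1)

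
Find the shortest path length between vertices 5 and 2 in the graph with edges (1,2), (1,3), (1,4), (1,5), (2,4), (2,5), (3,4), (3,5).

Step 1: Build adjacency list:
  1: 2, 3, 4, 5
  2: 1, 4, 5
  3: 1, 4, 5
  4: 1, 2, 3
  5: 1, 2, 3

Step 2: BFS from vertex 5 to find shortest path to 2:
  vertex 1 reached at distance 1
  vertex 2 reached at distance 1

Step 3: Shortest path: 5 -> 2
Path length: 1 edge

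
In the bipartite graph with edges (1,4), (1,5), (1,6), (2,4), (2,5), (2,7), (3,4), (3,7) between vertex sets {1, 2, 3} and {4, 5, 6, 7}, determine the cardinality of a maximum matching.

Step 1: List the neighbors of each left vertex:
  1: 4, 5, 6
  2: 4, 5, 7
  3: 4, 7

Step 2: Greedily match left vertices, then look for augmenting paths:
  Match 1 -- 4
  Match 2 -- 5
  Match 3 -- 7
  No augmenting path remains.

Step 3: Verify this is maximum:
  Matching size 3 = min(|L|, |R|) = min(3, 4), which is an upper bound, so this matching is maximum.

Maximum matching: {(1,4), (2,5), (3,7)}
Size: 3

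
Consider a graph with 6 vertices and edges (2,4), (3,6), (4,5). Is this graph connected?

Step 1: Build adjacency list from edges:
  1: (none)
  2: 4
  3: 6
  4: 2, 5
  5: 4
  6: 3

Step 2: Run BFS/DFS from vertex 1:
  Visited: {1}
  Reached 1 of 6 vertices

Step 3: Only 1 of 6 vertices reached. Graph is disconnected.
Connected components: {1}, {2, 4, 5}, {3, 6}
Answer: No, the graph is not connected (3 components).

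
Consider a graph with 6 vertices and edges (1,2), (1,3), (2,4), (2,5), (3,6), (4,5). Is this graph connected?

Step 1: Build adjacency list from edges:
  1: 2, 3
  2: 1, 4, 5
  3: 1, 6
  4: 2, 5
  5: 2, 4
  6: 3

Step 2: Run BFS/DFS from vertex 1:
  Visited: {1, 2, 3, 4, 5, 6}
  Reached 6 of 6 vertices

Step 3: All 6 vertices reached from vertex 1, so the graph is connected.
Answer: Yes, the graph is connected.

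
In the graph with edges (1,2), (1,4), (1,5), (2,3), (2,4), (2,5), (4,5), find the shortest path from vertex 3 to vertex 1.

Step 1: Build adjacency list:
  1: 2, 4, 5
  2: 1, 3, 4, 5
  3: 2
  4: 1, 2, 5
  5: 1, 2, 4

Step 2: BFS from vertex 3 to find shortest path to 1:
  vertex 2 reached at distance 1
  vertex 1 reached at distance 2

Step 3: Shortest path: 3 -> 2 -> 1
Path length: 2 edges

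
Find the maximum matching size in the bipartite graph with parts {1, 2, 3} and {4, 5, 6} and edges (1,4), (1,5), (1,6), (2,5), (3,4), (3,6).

Step 1: List the neighbors of each left vertex:
  1: 4, 5, 6
  2: 5
  3: 4, 6

Step 2: Greedily match left vertices, then look for augmenting paths:
  Match 1 -- 4
  Match 2 -- 5
  Match 3 -- 6
  No augmenting path remains.

Step 3: Verify this is maximum:
  Matching size 3 = min(|L|, |R|) = min(3, 3), which is an upper bound, so this matching is maximum.

Maximum matching: {(1,4), (2,5), (3,6)}
Size: 3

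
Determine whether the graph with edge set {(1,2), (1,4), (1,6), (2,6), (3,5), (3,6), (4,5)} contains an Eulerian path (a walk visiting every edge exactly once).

Step 1: Find the degree of each vertex:
  deg(1) = 3
  deg(2) = 2
  deg(3) = 2
  deg(4) = 2
  deg(5) = 2
  deg(6) = 3

Step 2: Count vertices with odd degree:
  Odd-degree vertices: 1, 6 (2 total)

Step 3: Apply Euler's theorem:
  - Eulerian circuit exists iff graph is connected and all vertices have even degree
  - Eulerian path exists iff graph is connected and has 0 or 2 odd-degree vertices

Graph is connected with exactly 2 odd-degree vertices (1, 6).
Eulerian path exists (starting and ending at the odd-degree vertices), but no Eulerian circuit.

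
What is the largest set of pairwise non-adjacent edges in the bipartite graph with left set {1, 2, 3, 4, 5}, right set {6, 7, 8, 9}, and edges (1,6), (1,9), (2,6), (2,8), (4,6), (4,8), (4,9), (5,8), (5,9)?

Step 1: List the neighbors of each left vertex:
  1: 6, 9
  2: 6, 8
  3: (none)
  4: 6, 8, 9
  5: 8, 9

Step 2: Greedily match left vertices, then look for augmenting paths:
  Match 1 -- 6
  Match 2 -- 8
  Match 4 -- 9
  No augmenting path remains.

Step 3: Verify this is maximum:
  Matching has size 3. The vertex set {6, 8, 9} covers every edge and has size 3; any matching has at most one edge per cover vertex, so 3 is maximum (König's theorem).

Maximum matching: {(1,6), (2,8), (4,9)}
Size: 3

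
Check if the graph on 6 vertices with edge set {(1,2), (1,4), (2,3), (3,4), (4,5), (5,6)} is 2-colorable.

Step 1: Attempt 2-coloring using BFS:
  Start at vertex 1, assign color 0
  Color vertex 2 with color 1 (neighbor of 1)
  Color vertex 4 with color 1 (neighbor of 1)
  Color vertex 3 with color 0 (neighbor of 2)
  Color vertex 5 with color 0 (neighbor of 4)
  Color vertex 6 with color 1 (neighbor of 5)

Step 2: 2-coloring succeeded. No conflicts found.
  Set A (color 0): {1, 3, 5}
  Set B (color 1): {2, 4, 6}

The graph is bipartite with partition {1, 3, 5}, {2, 4, 6}.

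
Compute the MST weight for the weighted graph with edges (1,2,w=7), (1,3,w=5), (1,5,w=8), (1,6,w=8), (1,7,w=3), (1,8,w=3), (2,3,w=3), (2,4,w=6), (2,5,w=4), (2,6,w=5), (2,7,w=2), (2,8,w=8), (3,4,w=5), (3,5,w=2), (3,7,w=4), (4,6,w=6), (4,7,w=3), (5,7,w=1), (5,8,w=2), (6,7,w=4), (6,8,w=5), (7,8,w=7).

Apply Kruskal's algorithm (sort edges by weight, add if no cycle):

Sorted edges by weight:
  (5,7) w=1
  (2,7) w=2
  (3,5) w=2
  (5,8) w=2
  (1,8) w=3
  (1,7) w=3
  (2,3) w=3
  (4,7) w=3
  (2,5) w=4
  (3,7) w=4
  (6,7) w=4
  (1,3) w=5
  (2,6) w=5
  (3,4) w=5
  (6,8) w=5
  (2,4) w=6
  (4,6) w=6
  (1,2) w=7
  (7,8) w=7
  (1,5) w=8
  (1,6) w=8
  (2,8) w=8

Add edge (5,7) w=1 -- no cycle. Running total: 1
Add edge (2,7) w=2 -- no cycle. Running total: 3
Add edge (3,5) w=2 -- no cycle. Running total: 5
Add edge (5,8) w=2 -- no cycle. Running total: 7
Add edge (1,8) w=3 -- no cycle. Running total: 10
Skip edge (1,7) w=3 -- would create cycle
Skip edge (2,3) w=3 -- would create cycle
Add edge (4,7) w=3 -- no cycle. Running total: 13
Skip edge (2,5) w=4 -- would create cycle
Skip edge (3,7) w=4 -- would create cycle
Add edge (6,7) w=4 -- no cycle. Running total: 17

MST edges: (5,7,w=1), (2,7,w=2), (3,5,w=2), (5,8,w=2), (1,8,w=3), (4,7,w=3), (6,7,w=4)
Total MST weight: 1 + 2 + 2 + 2 + 3 + 3 + 4 = 17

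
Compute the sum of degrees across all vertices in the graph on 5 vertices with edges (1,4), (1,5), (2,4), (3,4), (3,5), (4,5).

Step 1: Count edges incident to each vertex:
  deg(1) = 2 (neighbors: 4, 5)
  deg(2) = 1 (neighbors: 4)
  deg(3) = 2 (neighbors: 4, 5)
  deg(4) = 4 (neighbors: 1, 2, 3, 5)
  deg(5) = 3 (neighbors: 1, 3, 4)

Step 2: Sum all degrees:
  2 + 1 + 2 + 4 + 3 = 12

Verification: sum of degrees = 2 * |E| = 2 * 6 = 12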